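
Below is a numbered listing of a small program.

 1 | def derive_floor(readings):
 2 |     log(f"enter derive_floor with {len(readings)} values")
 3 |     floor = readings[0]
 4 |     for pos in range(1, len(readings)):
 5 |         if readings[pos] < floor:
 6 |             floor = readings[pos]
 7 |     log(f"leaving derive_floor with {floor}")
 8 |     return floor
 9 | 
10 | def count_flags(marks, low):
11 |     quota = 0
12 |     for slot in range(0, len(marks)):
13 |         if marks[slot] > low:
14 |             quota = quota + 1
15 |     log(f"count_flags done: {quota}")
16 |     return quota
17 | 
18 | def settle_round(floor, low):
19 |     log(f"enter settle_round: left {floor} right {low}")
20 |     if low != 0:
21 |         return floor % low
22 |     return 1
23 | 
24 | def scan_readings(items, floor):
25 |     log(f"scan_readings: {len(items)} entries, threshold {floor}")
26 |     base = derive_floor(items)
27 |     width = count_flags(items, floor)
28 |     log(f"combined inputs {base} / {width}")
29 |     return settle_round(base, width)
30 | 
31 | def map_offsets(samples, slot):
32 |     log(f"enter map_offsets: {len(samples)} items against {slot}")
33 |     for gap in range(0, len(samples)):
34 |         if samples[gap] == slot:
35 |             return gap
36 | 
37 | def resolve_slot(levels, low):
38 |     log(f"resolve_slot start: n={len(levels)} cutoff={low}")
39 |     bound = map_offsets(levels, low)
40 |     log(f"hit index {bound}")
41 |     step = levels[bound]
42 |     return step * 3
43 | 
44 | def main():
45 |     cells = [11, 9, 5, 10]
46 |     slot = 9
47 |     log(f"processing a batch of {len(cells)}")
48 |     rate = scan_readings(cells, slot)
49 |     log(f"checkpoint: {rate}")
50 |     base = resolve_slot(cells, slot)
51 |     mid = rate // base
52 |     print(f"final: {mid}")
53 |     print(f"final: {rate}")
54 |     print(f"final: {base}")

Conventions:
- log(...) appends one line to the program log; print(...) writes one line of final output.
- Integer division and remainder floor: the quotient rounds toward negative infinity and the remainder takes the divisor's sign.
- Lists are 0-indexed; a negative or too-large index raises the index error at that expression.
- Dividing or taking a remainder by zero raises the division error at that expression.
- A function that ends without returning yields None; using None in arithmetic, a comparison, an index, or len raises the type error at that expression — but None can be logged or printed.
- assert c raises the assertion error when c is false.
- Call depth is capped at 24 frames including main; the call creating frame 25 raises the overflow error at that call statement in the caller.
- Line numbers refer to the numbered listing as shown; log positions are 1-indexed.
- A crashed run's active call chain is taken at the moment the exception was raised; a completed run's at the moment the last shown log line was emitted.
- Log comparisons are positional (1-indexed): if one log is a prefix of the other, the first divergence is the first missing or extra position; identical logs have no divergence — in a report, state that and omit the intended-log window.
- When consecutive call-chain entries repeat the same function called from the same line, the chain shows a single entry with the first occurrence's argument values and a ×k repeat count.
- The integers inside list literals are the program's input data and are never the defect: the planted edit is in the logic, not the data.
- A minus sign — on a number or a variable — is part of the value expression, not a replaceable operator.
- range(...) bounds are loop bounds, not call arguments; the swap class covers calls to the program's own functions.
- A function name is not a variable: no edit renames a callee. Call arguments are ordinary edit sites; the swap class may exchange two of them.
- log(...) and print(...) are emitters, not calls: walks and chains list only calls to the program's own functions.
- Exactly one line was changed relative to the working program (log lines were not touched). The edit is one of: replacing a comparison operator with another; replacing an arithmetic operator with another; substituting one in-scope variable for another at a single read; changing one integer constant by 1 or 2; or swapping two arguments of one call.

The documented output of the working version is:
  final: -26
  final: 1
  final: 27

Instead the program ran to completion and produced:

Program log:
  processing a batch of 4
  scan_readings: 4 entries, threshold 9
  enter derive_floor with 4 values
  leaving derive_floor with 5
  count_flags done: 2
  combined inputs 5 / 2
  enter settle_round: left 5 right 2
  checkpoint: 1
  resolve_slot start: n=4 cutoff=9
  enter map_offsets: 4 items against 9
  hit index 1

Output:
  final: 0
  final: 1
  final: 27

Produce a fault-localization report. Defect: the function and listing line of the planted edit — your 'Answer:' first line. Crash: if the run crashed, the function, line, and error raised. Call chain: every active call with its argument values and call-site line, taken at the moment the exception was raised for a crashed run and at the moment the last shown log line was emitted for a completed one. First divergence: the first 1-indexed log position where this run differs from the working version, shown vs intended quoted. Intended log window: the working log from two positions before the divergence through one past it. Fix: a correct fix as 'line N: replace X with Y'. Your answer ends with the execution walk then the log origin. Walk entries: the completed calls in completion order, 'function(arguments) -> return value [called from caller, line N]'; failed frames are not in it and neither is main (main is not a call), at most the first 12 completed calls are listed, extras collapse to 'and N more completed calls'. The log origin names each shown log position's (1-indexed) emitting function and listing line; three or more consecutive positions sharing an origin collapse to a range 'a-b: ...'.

Answer: the defect is in main at line 51.
Key fact: The logs agree in full; only the final output differs.
Call chain: main -> resolve_slot([11, 9, 5, 10], 9) (called at line 50).
First divergence: none — the logs agree in full.
Execution walk:
  derive_floor([11, 9, 5, 10]) -> 5  [called from scan_readings, line 26]
  count_flags([11, 9, 5, 10], 9) -> 2  [called from scan_readings, line 27]
  settle_round(5, 2) -> 1  [called from scan_readings, line 29]
  scan_readings([11, 9, 5, 10], 9) -> 1  [called from main, line 48]
  map_offsets([11, 9, 5, 10], 9) -> 1  [called from resolve_slot, line 39]
  resolve_slot([11, 9, 5, 10], 9) -> 27  [called from main, line 50]
Log origin:
  1: emitted by main (line 47)
  2: emitted by scan_readings (line 25)
  3: emitted by derive_floor (line 2)
  4: emitted by derive_floor (line 7)
  5: emitted by count_flags (line 15)
  6: emitted by scan_readings (line 28)
  7: emitted by settle_round (line 19)
  8: emitted by main (line 49)
  9: emitted by resolve_slot (line 38)
  10: emitted by map_offsets (line 32)
  11: emitted by resolve_slot (line 40)
A correct fix: line 51: replace `//` with `-`.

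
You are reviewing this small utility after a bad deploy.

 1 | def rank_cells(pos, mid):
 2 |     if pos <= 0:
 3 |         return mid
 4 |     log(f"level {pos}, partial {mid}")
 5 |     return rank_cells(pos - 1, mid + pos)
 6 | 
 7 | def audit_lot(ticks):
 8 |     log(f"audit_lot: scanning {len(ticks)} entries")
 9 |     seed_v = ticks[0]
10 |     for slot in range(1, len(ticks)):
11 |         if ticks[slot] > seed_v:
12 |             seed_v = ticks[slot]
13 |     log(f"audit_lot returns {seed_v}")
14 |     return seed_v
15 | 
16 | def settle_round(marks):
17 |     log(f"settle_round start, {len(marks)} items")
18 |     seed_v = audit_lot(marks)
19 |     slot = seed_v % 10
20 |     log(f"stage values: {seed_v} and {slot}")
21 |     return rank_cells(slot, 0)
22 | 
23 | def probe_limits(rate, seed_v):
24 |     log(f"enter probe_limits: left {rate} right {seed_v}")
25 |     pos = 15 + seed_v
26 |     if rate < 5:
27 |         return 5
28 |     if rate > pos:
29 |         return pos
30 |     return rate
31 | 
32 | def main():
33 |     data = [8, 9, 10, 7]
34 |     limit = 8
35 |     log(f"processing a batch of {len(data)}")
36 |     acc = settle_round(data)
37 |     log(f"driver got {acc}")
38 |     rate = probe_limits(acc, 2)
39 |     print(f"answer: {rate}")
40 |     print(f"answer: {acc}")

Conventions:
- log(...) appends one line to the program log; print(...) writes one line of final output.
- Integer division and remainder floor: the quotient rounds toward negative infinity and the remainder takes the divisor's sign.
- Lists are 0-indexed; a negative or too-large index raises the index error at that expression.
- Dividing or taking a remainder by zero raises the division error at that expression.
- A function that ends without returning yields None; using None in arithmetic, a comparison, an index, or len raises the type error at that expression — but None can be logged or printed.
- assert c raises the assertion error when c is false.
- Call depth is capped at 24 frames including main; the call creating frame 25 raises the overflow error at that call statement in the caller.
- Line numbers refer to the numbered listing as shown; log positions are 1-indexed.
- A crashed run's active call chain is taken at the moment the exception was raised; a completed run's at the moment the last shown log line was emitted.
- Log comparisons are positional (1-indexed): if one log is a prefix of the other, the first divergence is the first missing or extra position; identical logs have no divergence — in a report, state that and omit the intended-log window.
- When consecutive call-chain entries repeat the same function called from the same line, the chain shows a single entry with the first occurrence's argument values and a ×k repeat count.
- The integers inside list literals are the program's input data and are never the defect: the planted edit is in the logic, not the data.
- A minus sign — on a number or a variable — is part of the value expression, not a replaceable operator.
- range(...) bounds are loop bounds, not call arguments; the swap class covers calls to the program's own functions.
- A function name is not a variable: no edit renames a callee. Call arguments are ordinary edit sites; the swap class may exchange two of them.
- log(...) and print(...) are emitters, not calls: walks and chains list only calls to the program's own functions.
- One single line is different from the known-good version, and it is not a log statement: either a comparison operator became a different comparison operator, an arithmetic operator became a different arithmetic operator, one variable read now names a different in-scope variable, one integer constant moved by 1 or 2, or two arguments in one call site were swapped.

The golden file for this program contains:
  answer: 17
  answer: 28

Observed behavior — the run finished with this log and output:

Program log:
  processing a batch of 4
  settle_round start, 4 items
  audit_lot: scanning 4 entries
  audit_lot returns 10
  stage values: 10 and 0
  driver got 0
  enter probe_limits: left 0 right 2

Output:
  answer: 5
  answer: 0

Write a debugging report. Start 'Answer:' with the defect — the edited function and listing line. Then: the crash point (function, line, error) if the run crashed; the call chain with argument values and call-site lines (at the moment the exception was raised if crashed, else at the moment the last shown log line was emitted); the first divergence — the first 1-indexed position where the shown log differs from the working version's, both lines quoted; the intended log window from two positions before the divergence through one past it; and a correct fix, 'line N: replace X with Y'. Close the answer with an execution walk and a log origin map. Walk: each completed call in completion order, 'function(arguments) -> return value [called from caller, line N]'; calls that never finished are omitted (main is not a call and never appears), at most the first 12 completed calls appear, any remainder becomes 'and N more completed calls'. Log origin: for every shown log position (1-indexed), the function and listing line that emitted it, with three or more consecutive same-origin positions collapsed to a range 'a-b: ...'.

Answer: the defect is in audit_lot at line 11.
Key observation: Log line 4 is where behavior first shows: 'audit_lot returns 10' appears instead of 'audit_lot returns 7'.
Call chain: main -> probe_limits(0, 2) (called at line 38).
First divergence: position 4 — the shown line 'audit_lot returns 10' should read 'audit_lot returns 7'.
Intended log window:
  2: settle_round start, 4 items
  3: audit_lot: scanning 4 entries
  4: audit_lot returns 7
  5: stage values: 7 and 7
Execution walk:
  audit_lot([8, 9, 10, 7]) -> 10  [called from settle_round, line 18]
  rank_cells(0, 0) -> 0  [called from settle_round, line 21]
  settle_round([8, 9, 10, 7]) -> 0  [called from main, line 36]
  probe_limits(0, 2) -> 5  [called from main, line 38]
Log origin:
  1: from main, line 35
  2: from settle_round, line 17
  3: from audit_lot, line 8
  4: from audit_lot, line 13
  5: from settle_round, line 20
  6: from main, line 37
  7: from probe_limits, line 24
A correct fix: line 11: replace `>` with `<`.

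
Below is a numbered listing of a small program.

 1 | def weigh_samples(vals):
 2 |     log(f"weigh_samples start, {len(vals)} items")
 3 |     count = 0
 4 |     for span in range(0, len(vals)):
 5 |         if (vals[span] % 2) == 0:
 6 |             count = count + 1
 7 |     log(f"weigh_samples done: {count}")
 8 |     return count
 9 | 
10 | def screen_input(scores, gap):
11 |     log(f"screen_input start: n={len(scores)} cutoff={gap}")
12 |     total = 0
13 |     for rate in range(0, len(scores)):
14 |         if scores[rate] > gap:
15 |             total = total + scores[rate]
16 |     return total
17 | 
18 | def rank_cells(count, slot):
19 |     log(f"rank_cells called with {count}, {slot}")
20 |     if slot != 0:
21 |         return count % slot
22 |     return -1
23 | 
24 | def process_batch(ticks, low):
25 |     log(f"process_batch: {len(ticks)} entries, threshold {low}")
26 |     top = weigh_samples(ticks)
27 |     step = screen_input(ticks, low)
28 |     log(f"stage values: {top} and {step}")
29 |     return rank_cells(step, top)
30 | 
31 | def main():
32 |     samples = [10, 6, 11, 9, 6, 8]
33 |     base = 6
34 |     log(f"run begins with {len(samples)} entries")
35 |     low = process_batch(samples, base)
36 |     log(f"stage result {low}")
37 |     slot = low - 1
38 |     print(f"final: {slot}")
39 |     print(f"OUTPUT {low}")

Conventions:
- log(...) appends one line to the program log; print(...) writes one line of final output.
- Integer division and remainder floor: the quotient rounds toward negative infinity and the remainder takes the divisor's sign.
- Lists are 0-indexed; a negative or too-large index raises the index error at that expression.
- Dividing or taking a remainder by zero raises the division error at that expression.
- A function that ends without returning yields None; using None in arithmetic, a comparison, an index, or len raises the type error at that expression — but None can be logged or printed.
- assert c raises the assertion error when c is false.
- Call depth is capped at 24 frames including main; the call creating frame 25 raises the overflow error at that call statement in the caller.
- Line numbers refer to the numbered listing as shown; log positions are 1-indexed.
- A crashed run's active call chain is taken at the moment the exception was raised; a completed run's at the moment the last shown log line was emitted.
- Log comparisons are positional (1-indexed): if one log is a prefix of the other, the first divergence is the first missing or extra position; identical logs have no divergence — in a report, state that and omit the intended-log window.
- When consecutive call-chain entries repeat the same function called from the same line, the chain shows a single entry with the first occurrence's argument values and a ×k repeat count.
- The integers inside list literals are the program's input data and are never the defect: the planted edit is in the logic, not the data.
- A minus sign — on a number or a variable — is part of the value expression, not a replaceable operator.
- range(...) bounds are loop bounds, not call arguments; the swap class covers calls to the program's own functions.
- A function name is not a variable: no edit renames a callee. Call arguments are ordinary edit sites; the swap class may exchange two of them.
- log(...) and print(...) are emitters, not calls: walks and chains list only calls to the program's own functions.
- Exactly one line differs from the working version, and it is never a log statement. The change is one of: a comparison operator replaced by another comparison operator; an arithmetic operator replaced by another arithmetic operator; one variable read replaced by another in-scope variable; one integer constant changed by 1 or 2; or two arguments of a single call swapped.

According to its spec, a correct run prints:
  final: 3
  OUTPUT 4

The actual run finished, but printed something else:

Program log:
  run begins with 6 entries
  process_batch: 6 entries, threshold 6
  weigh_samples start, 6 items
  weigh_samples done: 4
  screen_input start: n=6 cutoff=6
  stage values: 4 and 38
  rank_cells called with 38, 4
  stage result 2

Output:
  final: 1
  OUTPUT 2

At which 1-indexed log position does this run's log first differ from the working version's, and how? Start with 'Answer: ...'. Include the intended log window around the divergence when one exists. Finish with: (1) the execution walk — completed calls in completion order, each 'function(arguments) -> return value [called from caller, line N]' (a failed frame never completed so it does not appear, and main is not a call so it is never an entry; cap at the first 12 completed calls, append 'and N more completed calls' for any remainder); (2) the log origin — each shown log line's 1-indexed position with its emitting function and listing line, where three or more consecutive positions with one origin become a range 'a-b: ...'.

Answer: position 7 — the shown line 'rank_cells called with 38, 4' should read 'rank_cells called with 4, 38'.
Intended log window:
  5: screen_input start: n=6 cutoff=6
  6: stage values: 4 and 38
  7: rank_cells called with 4, 38
  8: stage result 4
Execution walk:
  weigh_samples([10, 6, 11, 9, 6, 8]) -> 4  [called from process_batch, line 26]
  screen_input([10, 6, 11, 9, 6, 8], 6) -> 38  [called from process_batch, line 27]
  rank_cells(38, 4) -> 2  [called from process_batch, line 29]
  process_batch([10, 6, 11, 9, 6, 8], 6) -> 2  [called from main, line 35]
Log origins:
  1 — main, line 34
  2 — process_batch, line 25
  3 — weigh_samples, line 2
  4 — weigh_samples, line 7
  5 — screen_input, line 11
  6 — process_batch, line 28
  7 — rank_cells, line 19
  8 — main, line 36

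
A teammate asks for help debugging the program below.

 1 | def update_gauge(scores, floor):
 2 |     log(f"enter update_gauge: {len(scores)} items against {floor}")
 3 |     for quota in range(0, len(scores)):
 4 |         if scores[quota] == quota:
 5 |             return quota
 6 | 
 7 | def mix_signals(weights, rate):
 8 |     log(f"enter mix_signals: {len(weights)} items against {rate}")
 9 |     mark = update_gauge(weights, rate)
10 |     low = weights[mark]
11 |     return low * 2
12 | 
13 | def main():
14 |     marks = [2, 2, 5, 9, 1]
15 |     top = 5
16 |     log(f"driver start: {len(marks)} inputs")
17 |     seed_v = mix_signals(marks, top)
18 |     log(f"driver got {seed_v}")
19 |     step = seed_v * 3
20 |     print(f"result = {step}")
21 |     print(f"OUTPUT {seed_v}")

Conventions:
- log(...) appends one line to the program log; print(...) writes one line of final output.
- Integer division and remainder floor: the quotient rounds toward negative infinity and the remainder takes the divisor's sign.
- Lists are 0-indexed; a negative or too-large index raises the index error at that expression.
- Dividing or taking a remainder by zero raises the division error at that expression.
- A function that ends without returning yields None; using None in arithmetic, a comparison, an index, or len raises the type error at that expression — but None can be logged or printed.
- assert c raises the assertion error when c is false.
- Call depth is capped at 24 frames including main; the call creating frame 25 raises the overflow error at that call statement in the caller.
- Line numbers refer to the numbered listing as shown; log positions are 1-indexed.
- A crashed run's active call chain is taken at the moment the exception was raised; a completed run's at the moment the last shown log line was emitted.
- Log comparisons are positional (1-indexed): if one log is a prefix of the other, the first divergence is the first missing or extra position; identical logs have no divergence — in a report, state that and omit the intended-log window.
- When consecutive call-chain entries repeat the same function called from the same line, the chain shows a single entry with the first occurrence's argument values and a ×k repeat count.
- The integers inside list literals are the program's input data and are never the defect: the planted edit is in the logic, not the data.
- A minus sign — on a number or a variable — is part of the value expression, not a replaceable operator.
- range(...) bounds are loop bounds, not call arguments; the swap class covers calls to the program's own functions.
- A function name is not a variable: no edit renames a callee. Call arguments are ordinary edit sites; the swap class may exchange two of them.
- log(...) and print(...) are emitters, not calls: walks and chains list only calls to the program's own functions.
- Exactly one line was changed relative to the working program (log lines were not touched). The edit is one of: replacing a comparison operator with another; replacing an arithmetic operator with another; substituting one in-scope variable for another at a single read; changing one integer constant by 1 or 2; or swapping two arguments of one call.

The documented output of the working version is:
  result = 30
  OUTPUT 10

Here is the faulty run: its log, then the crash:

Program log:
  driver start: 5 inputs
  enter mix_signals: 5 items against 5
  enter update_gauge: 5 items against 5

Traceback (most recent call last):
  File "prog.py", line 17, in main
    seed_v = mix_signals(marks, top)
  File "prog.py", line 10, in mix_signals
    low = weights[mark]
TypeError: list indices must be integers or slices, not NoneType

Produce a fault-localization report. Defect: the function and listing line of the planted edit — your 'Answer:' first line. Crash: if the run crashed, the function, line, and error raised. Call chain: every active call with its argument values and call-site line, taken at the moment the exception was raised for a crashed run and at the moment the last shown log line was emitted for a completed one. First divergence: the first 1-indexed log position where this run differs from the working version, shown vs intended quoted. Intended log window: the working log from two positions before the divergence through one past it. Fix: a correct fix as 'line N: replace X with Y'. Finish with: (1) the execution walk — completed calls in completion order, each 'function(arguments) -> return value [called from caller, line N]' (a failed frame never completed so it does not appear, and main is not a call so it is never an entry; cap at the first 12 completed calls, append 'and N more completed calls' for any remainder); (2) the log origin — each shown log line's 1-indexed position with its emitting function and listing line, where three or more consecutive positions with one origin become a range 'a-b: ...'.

Answer: the defect is in update_gauge at line 4.
Key fact: After 3 matching log lines the faulty run goes silent, while the working version continues with 'driver got 10'.
Crash: mix_signals, line 10, TypeError.
Call chain: main -> mix_signals([2, 2, 5, 9, 1], 5) (called at line 17).
First divergence: position 4 (shown log ended at 3 lines; the working version continues: 'driver got 10').
Intended log window:
  2: enter mix_signals: 5 items against 5
  3: enter update_gauge: 5 items against 5
  4: driver got 10
Execution walk:
  update_gauge([2, 2, 5, 9, 1], 5) -> None  [called from mix_signals, line 9]
Origin of each log line:
  1: emitted by main (line 16)
  2: emitted by mix_signals (line 8)
  3: emitted by update_gauge (line 2)
A correct fix: line 4: replace `scores[quota] == quota` with `scores[quota] == floor`.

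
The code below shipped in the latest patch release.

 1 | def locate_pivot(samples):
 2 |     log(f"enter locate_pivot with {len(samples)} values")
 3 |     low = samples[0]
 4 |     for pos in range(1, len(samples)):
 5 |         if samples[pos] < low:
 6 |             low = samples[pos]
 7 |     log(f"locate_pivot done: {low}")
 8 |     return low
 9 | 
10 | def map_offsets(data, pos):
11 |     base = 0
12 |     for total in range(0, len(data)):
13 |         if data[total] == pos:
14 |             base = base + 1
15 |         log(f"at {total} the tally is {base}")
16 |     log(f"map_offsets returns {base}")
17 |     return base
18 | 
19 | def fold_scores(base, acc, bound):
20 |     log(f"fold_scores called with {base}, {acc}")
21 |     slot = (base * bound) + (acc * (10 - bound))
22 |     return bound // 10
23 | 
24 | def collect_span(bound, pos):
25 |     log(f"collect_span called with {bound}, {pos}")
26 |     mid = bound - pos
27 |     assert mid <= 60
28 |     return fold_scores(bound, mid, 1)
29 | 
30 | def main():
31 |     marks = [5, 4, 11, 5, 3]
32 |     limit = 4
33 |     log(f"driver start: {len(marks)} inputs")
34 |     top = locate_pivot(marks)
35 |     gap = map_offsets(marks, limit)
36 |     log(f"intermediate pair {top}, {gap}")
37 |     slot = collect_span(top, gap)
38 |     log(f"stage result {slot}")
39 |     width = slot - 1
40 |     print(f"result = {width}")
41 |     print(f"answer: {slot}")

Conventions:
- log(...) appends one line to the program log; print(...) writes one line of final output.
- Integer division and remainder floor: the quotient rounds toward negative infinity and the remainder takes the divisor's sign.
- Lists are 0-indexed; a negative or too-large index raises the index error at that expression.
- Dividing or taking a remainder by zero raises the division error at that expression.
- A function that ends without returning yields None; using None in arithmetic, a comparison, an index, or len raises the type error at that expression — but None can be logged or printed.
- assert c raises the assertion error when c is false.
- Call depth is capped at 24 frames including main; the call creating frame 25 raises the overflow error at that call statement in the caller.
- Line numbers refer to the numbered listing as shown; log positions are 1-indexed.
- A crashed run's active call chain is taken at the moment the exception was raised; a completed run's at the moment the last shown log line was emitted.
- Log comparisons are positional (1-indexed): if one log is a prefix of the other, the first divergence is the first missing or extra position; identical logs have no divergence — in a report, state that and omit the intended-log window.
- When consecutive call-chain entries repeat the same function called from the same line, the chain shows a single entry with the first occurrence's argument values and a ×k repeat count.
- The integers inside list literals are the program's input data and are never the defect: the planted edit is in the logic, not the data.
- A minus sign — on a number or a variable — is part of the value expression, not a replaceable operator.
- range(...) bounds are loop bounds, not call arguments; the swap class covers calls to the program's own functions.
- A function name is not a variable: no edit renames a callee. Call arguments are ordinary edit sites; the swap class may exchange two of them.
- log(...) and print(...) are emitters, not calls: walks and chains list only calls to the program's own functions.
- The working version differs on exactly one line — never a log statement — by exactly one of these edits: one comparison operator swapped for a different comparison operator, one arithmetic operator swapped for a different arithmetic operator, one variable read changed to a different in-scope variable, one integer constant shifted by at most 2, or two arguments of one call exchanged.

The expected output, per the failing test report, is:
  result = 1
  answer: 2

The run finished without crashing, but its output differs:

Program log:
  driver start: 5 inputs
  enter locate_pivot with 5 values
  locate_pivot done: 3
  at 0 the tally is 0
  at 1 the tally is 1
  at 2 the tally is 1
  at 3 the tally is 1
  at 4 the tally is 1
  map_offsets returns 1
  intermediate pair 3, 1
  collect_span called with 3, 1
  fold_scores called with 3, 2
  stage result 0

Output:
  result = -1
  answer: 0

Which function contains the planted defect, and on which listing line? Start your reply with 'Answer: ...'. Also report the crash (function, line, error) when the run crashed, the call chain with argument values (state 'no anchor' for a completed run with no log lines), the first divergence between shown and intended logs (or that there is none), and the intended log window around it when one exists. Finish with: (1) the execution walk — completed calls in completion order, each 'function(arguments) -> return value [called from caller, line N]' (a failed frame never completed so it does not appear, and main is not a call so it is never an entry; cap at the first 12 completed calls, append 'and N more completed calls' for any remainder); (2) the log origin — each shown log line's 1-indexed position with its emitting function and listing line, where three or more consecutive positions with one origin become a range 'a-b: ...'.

Answer: the defect is in fold_scores at line 22.
Key observation: The log first diverges at position 13: the faulty run prints 'stage result 0' where the working version prints 'stage result 2'.
Call chain: main.
First divergence: position 13; shown 'stage result 0' vs intended 'stage result 2'.
Intended log window:
  11: collect_span called with 3, 1
  12: fold_scores called with 3, 2
  13: stage result 2
Execution walk:
  locate_pivot([5, 4, 11, 5, 3]) -> 3  [called from main, line 34]
  map_offsets([5, 4, 11, 5, 3], 4) -> 1  [called from main, line 35]
  fold_scores(3, 2, 1) -> 0  [called from collect_span, line 28]
  collect_span(3, 1) -> 0  [called from main, line 37]
Log origin:
  1: from main, line 33
  2: from locate_pivot, line 2
  3: from locate_pivot, line 7
  4-8: from map_offsets, line 15
  9: from map_offsets, line 16
  10: from main, line 36
  11: from collect_span, line 25
  12: from fold_scores, line 20
  13: from main, line 38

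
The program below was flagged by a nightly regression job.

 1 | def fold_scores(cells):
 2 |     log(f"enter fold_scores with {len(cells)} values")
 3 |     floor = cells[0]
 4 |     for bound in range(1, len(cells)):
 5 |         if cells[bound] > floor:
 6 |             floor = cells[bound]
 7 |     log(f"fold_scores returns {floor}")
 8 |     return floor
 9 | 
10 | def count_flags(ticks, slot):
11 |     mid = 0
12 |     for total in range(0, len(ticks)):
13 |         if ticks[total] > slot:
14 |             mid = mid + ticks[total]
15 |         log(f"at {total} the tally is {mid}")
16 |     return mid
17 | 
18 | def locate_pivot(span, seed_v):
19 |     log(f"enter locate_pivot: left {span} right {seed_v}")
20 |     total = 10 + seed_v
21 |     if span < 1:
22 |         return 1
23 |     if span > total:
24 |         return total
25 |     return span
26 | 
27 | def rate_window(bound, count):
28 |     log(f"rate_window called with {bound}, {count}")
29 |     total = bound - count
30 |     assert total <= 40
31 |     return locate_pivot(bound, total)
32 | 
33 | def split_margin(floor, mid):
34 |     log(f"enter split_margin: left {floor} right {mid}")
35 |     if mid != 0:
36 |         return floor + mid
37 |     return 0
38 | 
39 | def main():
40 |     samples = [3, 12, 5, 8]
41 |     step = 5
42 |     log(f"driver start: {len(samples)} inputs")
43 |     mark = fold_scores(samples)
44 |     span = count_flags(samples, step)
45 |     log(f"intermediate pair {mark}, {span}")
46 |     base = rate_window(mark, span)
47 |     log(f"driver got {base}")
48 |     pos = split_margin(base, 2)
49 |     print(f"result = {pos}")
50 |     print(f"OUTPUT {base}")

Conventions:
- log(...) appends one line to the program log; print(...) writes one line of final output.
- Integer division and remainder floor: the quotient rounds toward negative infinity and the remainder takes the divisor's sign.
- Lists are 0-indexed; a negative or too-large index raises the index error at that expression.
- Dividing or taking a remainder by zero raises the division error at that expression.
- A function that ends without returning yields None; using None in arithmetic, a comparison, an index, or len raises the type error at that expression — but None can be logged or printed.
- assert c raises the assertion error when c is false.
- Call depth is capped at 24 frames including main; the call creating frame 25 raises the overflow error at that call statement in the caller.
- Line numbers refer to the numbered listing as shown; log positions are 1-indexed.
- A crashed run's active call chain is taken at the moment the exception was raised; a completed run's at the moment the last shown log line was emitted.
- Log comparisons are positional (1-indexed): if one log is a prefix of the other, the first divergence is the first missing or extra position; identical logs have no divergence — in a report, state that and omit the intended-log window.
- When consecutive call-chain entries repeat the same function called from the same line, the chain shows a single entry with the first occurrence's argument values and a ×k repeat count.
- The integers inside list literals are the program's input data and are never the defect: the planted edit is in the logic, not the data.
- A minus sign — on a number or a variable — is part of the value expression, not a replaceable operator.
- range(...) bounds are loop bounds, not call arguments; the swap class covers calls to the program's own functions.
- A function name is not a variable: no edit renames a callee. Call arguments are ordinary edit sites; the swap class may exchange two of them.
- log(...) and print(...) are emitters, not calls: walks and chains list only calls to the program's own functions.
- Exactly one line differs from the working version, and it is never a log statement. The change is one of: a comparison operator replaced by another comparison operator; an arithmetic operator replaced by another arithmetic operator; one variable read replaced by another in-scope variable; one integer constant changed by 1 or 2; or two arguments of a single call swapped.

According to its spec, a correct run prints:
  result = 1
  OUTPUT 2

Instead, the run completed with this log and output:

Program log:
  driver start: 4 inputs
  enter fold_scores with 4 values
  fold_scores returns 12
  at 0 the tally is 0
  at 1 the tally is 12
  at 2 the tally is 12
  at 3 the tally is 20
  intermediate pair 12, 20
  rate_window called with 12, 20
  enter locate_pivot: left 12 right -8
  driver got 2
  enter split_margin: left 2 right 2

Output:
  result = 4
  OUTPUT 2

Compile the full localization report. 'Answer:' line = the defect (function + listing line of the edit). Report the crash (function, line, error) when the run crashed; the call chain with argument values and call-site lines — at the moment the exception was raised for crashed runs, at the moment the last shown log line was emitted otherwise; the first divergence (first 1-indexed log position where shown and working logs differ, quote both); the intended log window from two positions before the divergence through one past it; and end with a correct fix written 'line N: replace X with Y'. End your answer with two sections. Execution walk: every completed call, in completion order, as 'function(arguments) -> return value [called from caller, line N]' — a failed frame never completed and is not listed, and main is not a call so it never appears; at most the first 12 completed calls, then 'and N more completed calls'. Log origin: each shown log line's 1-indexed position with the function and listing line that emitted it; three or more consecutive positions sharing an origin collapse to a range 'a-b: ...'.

Answer: the defect is in split_margin at line 36.
The tell: Log streams are identical — the defect surfaces only in the printed output.
Call chain: main -> split_margin(2, 2) (called at line 48).
First divergence: there is none — every log position agrees.
Execution walk:
  fold_scores([3, 12, 5, 8]) -> 12  [called from main, line 43]
  count_flags([3, 12, 5, 8], 5) -> 20  [called from main, line 44]
  locate_pivot(12, -8) -> 2  [called from rate_window, line 31]
  rate_window(12, 20) -> 2  [called from main, line 46]
  split_margin(2, 2) -> 4  [called from main, line 48]
Log origin:
  1: logged in main at line 42
  2: logged in fold_scores at line 2
  3: logged in fold_scores at line 7
  4-7: logged in count_flags at line 15
  8: logged in main at line 45
  9: logged in rate_window at line 28
  10: logged in locate_pivot at line 19
  11: logged in main at line 47
  12: logged in split_margin at line 34
A correct fix: line 36: replace `+` with `//`.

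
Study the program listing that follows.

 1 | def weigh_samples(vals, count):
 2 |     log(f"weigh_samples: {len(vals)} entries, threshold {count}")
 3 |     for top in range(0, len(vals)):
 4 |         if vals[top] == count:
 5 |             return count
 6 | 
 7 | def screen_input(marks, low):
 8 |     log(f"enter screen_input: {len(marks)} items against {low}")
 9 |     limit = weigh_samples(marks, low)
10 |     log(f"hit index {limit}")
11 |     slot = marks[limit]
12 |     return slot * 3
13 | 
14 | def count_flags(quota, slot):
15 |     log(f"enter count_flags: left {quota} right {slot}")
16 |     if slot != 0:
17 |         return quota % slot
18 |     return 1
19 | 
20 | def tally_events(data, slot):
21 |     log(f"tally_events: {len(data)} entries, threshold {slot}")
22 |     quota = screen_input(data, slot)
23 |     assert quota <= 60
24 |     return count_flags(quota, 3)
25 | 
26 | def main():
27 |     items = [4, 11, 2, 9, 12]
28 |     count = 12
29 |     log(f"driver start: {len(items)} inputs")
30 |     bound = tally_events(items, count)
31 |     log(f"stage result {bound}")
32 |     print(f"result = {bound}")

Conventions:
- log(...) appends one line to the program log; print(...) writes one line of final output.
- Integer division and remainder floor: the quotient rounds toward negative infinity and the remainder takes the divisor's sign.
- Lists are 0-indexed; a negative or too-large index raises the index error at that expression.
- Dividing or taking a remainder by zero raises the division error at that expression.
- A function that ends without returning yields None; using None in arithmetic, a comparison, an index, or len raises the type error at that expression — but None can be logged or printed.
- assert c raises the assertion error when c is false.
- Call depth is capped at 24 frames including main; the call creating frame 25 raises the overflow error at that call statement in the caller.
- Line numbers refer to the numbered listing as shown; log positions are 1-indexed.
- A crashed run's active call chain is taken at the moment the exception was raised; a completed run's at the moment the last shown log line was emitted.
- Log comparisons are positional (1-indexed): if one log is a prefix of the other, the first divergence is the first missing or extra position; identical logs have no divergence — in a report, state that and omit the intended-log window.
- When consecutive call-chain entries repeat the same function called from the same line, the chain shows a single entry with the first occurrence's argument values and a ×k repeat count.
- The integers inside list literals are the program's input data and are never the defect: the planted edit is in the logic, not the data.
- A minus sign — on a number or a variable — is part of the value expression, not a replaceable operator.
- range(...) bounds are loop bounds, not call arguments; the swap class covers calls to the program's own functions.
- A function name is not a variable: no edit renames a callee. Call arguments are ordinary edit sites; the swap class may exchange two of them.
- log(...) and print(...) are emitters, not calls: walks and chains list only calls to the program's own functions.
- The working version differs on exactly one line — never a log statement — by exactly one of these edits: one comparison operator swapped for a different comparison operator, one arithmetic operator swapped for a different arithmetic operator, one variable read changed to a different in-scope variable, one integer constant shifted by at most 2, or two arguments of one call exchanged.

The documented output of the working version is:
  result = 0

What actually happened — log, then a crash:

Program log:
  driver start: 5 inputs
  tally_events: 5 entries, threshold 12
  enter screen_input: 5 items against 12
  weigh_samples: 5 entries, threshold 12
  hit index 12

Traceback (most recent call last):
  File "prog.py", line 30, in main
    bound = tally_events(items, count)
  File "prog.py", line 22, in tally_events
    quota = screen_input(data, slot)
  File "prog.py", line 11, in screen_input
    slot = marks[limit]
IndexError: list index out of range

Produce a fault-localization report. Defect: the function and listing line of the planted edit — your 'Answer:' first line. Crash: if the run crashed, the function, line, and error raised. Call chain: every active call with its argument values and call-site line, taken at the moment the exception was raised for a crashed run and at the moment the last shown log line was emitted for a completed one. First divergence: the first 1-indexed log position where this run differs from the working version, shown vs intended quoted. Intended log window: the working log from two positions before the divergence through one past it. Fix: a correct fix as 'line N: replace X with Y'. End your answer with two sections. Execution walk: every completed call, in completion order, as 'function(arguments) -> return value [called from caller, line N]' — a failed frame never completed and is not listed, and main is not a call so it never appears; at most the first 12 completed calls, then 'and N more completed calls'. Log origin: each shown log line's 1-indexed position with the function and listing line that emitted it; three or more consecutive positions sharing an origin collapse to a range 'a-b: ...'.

Answer: the defect is in weigh_samples at line 5.
Core observation: The log first diverges at position 5: the faulty run prints 'hit index 12' where the working version prints 'hit index 4'.
Crash: screen_input, line 11, IndexError.
Call chain: main -> tally_events([4, 11, 2, 9, 12], 12) (called at line 30) -> screen_input([4, 11, 2, 9, 12], 12) (called at line 22).
First divergence: position 5; shown 'hit index 12' vs intended 'hit index 4'.
Intended log window:
  3: enter screen_input: 5 items against 12
  4: weigh_samples: 5 entries, threshold 12
  5: hit index 4
  6: enter count_flags: left 36 right 3
Execution walk:
  weigh_samples([4, 11, 2, 9, 12], 12) -> 12  [called from screen_input, line 9]
Log origin:
  1: emitted by main (line 29)
  2: emitted by tally_events (line 21)
  3: emitted by screen_input (line 8)
  4: emitted by weigh_samples (line 2)
  5: emitted by screen_input (line 10)
A correct fix: line 5: replace `count` with `top`.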